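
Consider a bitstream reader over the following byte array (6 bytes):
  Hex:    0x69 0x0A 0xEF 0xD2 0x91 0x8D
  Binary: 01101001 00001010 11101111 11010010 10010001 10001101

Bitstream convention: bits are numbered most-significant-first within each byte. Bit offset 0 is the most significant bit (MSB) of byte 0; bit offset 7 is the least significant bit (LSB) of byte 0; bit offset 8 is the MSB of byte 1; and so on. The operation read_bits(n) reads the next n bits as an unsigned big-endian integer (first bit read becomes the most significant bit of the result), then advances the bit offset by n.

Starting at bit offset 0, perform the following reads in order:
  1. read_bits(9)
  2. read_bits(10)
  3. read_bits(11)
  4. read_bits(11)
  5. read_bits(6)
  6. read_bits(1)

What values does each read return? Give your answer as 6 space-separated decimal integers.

Answer: 210 87 1012 1315 6 1

Derivation:
Read 1: bits[0:9] width=9 -> value=210 (bin 011010010); offset now 9 = byte 1 bit 1; 39 bits remain
Read 2: bits[9:19] width=10 -> value=87 (bin 0001010111); offset now 19 = byte 2 bit 3; 29 bits remain
Read 3: bits[19:30] width=11 -> value=1012 (bin 01111110100); offset now 30 = byte 3 bit 6; 18 bits remain
Read 4: bits[30:41] width=11 -> value=1315 (bin 10100100011); offset now 41 = byte 5 bit 1; 7 bits remain
Read 5: bits[41:47] width=6 -> value=6 (bin 000110); offset now 47 = byte 5 bit 7; 1 bits remain
Read 6: bits[47:48] width=1 -> value=1 (bin 1); offset now 48 = byte 6 bit 0; 0 bits remain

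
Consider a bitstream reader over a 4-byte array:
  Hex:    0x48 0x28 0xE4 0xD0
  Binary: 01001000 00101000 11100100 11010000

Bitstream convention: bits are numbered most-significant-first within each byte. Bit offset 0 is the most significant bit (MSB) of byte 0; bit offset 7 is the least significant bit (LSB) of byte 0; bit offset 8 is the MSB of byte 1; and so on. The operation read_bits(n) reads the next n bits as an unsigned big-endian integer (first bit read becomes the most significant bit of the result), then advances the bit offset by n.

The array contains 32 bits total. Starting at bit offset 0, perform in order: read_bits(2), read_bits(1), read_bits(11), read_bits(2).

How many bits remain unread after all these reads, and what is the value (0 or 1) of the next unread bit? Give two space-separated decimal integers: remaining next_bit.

Read 1: bits[0:2] width=2 -> value=1 (bin 01); offset now 2 = byte 0 bit 2; 30 bits remain
Read 2: bits[2:3] width=1 -> value=0 (bin 0); offset now 3 = byte 0 bit 3; 29 bits remain
Read 3: bits[3:14] width=11 -> value=522 (bin 01000001010); offset now 14 = byte 1 bit 6; 18 bits remain
Read 4: bits[14:16] width=2 -> value=0 (bin 00); offset now 16 = byte 2 bit 0; 16 bits remain

Answer: 16 1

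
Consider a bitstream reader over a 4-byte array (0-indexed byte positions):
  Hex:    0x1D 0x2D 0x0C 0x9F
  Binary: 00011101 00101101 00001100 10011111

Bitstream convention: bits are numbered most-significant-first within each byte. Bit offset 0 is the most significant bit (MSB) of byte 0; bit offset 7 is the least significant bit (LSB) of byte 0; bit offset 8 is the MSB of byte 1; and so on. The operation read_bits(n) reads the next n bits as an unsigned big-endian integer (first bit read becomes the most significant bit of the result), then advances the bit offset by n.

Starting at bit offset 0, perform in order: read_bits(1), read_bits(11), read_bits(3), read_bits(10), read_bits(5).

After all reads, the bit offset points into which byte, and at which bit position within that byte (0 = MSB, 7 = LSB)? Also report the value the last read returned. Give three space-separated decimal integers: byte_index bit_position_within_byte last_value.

Answer: 3 6 7

Derivation:
Read 1: bits[0:1] width=1 -> value=0 (bin 0); offset now 1 = byte 0 bit 1; 31 bits remain
Read 2: bits[1:12] width=11 -> value=466 (bin 00111010010); offset now 12 = byte 1 bit 4; 20 bits remain
Read 3: bits[12:15] width=3 -> value=6 (bin 110); offset now 15 = byte 1 bit 7; 17 bits remain
Read 4: bits[15:25] width=10 -> value=537 (bin 1000011001); offset now 25 = byte 3 bit 1; 7 bits remain
Read 5: bits[25:30] width=5 -> value=7 (bin 00111); offset now 30 = byte 3 bit 6; 2 bits remain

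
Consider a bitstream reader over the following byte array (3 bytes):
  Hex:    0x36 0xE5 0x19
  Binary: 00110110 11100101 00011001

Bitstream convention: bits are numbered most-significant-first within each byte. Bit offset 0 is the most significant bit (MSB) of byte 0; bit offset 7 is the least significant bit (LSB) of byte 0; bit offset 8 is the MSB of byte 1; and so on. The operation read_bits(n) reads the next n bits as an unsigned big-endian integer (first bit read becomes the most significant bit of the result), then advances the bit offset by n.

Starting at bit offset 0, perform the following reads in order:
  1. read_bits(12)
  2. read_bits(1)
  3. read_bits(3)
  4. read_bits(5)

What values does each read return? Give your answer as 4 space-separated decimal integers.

Answer: 878 0 5 3

Derivation:
Read 1: bits[0:12] width=12 -> value=878 (bin 001101101110); offset now 12 = byte 1 bit 4; 12 bits remain
Read 2: bits[12:13] width=1 -> value=0 (bin 0); offset now 13 = byte 1 bit 5; 11 bits remain
Read 3: bits[13:16] width=3 -> value=5 (bin 101); offset now 16 = byte 2 bit 0; 8 bits remain
Read 4: bits[16:21] width=5 -> value=3 (bin 00011); offset now 21 = byte 2 bit 5; 3 bits remain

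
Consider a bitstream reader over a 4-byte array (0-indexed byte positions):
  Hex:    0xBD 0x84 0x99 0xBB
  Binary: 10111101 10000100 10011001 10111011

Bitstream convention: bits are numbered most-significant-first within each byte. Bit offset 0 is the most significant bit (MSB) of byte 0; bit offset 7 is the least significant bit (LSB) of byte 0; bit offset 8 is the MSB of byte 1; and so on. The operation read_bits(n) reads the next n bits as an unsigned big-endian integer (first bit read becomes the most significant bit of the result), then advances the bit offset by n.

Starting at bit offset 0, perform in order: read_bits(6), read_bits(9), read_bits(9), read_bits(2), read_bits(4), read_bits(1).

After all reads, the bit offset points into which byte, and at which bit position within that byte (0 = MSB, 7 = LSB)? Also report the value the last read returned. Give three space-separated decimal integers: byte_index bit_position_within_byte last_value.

Read 1: bits[0:6] width=6 -> value=47 (bin 101111); offset now 6 = byte 0 bit 6; 26 bits remain
Read 2: bits[6:15] width=9 -> value=194 (bin 011000010); offset now 15 = byte 1 bit 7; 17 bits remain
Read 3: bits[15:24] width=9 -> value=153 (bin 010011001); offset now 24 = byte 3 bit 0; 8 bits remain
Read 4: bits[24:26] width=2 -> value=2 (bin 10); offset now 26 = byte 3 bit 2; 6 bits remain
Read 5: bits[26:30] width=4 -> value=14 (bin 1110); offset now 30 = byte 3 bit 6; 2 bits remain
Read 6: bits[30:31] width=1 -> value=1 (bin 1); offset now 31 = byte 3 bit 7; 1 bits remain

Answer: 3 7 1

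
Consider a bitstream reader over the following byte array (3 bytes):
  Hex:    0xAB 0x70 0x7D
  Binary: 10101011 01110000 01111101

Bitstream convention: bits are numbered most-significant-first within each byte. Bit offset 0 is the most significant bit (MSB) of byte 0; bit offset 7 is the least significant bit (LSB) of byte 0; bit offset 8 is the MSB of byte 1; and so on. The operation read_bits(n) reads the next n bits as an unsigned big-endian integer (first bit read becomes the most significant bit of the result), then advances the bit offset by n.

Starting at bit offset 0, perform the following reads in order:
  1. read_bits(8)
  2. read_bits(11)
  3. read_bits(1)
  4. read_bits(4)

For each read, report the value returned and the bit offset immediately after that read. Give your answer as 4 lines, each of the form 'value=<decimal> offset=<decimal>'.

Read 1: bits[0:8] width=8 -> value=171 (bin 10101011); offset now 8 = byte 1 bit 0; 16 bits remain
Read 2: bits[8:19] width=11 -> value=899 (bin 01110000011); offset now 19 = byte 2 bit 3; 5 bits remain
Read 3: bits[19:20] width=1 -> value=1 (bin 1); offset now 20 = byte 2 bit 4; 4 bits remain
Read 4: bits[20:24] width=4 -> value=13 (bin 1101); offset now 24 = byte 3 bit 0; 0 bits remain

Answer: value=171 offset=8
value=899 offset=19
value=1 offset=20
value=13 offset=24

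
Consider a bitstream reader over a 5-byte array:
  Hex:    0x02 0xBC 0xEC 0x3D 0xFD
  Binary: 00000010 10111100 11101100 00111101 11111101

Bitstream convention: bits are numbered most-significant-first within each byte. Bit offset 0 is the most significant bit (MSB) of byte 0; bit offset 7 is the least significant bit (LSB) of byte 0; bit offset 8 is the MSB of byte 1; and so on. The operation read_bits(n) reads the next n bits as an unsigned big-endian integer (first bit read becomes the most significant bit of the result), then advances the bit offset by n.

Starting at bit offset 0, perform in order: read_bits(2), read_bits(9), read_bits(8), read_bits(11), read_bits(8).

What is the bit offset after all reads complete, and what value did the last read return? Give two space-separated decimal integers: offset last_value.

Read 1: bits[0:2] width=2 -> value=0 (bin 00); offset now 2 = byte 0 bit 2; 38 bits remain
Read 2: bits[2:11] width=9 -> value=21 (bin 000010101); offset now 11 = byte 1 bit 3; 29 bits remain
Read 3: bits[11:19] width=8 -> value=231 (bin 11100111); offset now 19 = byte 2 bit 3; 21 bits remain
Read 4: bits[19:30] width=11 -> value=783 (bin 01100001111); offset now 30 = byte 3 bit 6; 10 bits remain
Read 5: bits[30:38] width=8 -> value=127 (bin 01111111); offset now 38 = byte 4 bit 6; 2 bits remain

Answer: 38 127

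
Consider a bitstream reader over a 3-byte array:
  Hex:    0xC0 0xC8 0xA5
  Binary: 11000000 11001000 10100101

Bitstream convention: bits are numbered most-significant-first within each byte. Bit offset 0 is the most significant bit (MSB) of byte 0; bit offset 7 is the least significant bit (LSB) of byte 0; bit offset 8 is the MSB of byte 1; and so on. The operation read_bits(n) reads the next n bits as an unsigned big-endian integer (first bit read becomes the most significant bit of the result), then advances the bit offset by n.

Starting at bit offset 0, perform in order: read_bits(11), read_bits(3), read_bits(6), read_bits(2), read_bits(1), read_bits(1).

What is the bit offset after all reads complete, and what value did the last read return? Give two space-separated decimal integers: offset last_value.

Read 1: bits[0:11] width=11 -> value=1542 (bin 11000000110); offset now 11 = byte 1 bit 3; 13 bits remain
Read 2: bits[11:14] width=3 -> value=2 (bin 010); offset now 14 = byte 1 bit 6; 10 bits remain
Read 3: bits[14:20] width=6 -> value=10 (bin 001010); offset now 20 = byte 2 bit 4; 4 bits remain
Read 4: bits[20:22] width=2 -> value=1 (bin 01); offset now 22 = byte 2 bit 6; 2 bits remain
Read 5: bits[22:23] width=1 -> value=0 (bin 0); offset now 23 = byte 2 bit 7; 1 bits remain
Read 6: bits[23:24] width=1 -> value=1 (bin 1); offset now 24 = byte 3 bit 0; 0 bits remain

Answer: 24 1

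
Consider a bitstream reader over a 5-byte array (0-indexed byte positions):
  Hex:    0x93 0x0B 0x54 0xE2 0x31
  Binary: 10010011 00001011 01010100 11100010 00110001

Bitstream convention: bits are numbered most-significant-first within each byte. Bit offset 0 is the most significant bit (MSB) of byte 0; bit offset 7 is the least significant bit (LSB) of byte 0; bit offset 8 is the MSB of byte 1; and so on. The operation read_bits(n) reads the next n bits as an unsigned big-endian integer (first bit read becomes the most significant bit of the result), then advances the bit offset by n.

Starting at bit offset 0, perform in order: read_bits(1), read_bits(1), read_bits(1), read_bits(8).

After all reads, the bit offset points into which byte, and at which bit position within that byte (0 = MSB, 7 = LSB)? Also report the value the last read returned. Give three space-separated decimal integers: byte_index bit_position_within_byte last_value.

Answer: 1 3 152

Derivation:
Read 1: bits[0:1] width=1 -> value=1 (bin 1); offset now 1 = byte 0 bit 1; 39 bits remain
Read 2: bits[1:2] width=1 -> value=0 (bin 0); offset now 2 = byte 0 bit 2; 38 bits remain
Read 3: bits[2:3] width=1 -> value=0 (bin 0); offset now 3 = byte 0 bit 3; 37 bits remain
Read 4: bits[3:11] width=8 -> value=152 (bin 10011000); offset now 11 = byte 1 bit 3; 29 bits remain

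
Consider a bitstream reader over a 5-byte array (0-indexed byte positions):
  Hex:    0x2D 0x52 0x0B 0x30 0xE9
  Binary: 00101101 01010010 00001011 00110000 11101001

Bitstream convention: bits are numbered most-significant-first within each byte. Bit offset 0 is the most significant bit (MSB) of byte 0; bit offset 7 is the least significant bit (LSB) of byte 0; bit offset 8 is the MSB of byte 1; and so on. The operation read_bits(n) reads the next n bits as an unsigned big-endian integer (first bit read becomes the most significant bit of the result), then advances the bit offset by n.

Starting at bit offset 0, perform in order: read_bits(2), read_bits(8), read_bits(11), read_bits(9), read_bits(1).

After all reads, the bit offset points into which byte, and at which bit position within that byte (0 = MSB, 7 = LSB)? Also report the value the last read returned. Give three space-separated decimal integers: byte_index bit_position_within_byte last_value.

Read 1: bits[0:2] width=2 -> value=0 (bin 00); offset now 2 = byte 0 bit 2; 38 bits remain
Read 2: bits[2:10] width=8 -> value=181 (bin 10110101); offset now 10 = byte 1 bit 2; 30 bits remain
Read 3: bits[10:21] width=11 -> value=577 (bin 01001000001); offset now 21 = byte 2 bit 5; 19 bits remain
Read 4: bits[21:30] width=9 -> value=204 (bin 011001100); offset now 30 = byte 3 bit 6; 10 bits remain
Read 5: bits[30:31] width=1 -> value=0 (bin 0); offset now 31 = byte 3 bit 7; 9 bits remain

Answer: 3 7 0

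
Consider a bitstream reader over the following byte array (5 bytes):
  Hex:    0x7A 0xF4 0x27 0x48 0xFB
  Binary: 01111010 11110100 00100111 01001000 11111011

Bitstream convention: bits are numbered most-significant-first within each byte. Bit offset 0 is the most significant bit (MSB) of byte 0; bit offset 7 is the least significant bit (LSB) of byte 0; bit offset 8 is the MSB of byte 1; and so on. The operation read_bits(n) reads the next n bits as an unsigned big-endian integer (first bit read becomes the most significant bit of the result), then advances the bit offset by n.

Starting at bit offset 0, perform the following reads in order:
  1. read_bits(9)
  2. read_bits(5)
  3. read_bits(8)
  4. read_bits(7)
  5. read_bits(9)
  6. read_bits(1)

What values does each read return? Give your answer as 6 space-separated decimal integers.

Answer: 245 29 9 105 62 1

Derivation:
Read 1: bits[0:9] width=9 -> value=245 (bin 011110101); offset now 9 = byte 1 bit 1; 31 bits remain
Read 2: bits[9:14] width=5 -> value=29 (bin 11101); offset now 14 = byte 1 bit 6; 26 bits remain
Read 3: bits[14:22] width=8 -> value=9 (bin 00001001); offset now 22 = byte 2 bit 6; 18 bits remain
Read 4: bits[22:29] width=7 -> value=105 (bin 1101001); offset now 29 = byte 3 bit 5; 11 bits remain
Read 5: bits[29:38] width=9 -> value=62 (bin 000111110); offset now 38 = byte 4 bit 6; 2 bits remain
Read 6: bits[38:39] width=1 -> value=1 (bin 1); offset now 39 = byte 4 bit 7; 1 bits remain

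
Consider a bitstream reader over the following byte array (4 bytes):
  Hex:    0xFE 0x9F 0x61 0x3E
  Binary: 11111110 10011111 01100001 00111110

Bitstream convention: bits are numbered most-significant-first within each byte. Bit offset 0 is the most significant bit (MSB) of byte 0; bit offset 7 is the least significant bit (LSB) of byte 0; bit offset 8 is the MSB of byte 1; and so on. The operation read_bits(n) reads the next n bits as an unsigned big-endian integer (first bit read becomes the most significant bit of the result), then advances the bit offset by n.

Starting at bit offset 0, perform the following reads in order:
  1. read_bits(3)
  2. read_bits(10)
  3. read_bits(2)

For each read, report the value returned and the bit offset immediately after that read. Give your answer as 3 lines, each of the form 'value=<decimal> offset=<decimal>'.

Answer: value=7 offset=3
value=979 offset=13
value=3 offset=15

Derivation:
Read 1: bits[0:3] width=3 -> value=7 (bin 111); offset now 3 = byte 0 bit 3; 29 bits remain
Read 2: bits[3:13] width=10 -> value=979 (bin 1111010011); offset now 13 = byte 1 bit 5; 19 bits remain
Read 3: bits[13:15] width=2 -> value=3 (bin 11); offset now 15 = byte 1 bit 7; 17 bits remain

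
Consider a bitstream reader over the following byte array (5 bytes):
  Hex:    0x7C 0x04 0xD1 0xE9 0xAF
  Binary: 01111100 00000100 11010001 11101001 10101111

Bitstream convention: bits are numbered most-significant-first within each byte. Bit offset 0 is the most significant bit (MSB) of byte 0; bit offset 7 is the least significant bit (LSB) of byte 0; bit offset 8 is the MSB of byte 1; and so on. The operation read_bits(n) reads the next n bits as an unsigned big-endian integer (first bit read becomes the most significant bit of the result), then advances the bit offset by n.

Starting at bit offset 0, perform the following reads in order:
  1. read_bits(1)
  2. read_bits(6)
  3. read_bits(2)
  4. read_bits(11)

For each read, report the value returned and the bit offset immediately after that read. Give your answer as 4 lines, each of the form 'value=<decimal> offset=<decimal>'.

Read 1: bits[0:1] width=1 -> value=0 (bin 0); offset now 1 = byte 0 bit 1; 39 bits remain
Read 2: bits[1:7] width=6 -> value=62 (bin 111110); offset now 7 = byte 0 bit 7; 33 bits remain
Read 3: bits[7:9] width=2 -> value=0 (bin 00); offset now 9 = byte 1 bit 1; 31 bits remain
Read 4: bits[9:20] width=11 -> value=77 (bin 00001001101); offset now 20 = byte 2 bit 4; 20 bits remain

Answer: value=0 offset=1
value=62 offset=7
value=0 offset=9
value=77 offset=20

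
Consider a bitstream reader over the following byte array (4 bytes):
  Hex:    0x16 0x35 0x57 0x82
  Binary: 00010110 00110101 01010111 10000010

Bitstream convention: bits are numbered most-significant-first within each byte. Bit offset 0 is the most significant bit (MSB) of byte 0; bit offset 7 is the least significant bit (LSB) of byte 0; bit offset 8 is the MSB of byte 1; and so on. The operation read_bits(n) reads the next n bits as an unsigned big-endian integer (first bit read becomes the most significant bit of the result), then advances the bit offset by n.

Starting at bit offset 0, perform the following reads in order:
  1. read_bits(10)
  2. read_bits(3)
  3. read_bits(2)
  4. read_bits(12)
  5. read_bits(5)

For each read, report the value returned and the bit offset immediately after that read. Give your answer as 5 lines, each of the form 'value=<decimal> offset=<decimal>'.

Read 1: bits[0:10] width=10 -> value=88 (bin 0001011000); offset now 10 = byte 1 bit 2; 22 bits remain
Read 2: bits[10:13] width=3 -> value=6 (bin 110); offset now 13 = byte 1 bit 5; 19 bits remain
Read 3: bits[13:15] width=2 -> value=2 (bin 10); offset now 15 = byte 1 bit 7; 17 bits remain
Read 4: bits[15:27] width=12 -> value=2748 (bin 101010111100); offset now 27 = byte 3 bit 3; 5 bits remain
Read 5: bits[27:32] width=5 -> value=2 (bin 00010); offset now 32 = byte 4 bit 0; 0 bits remain

Answer: value=88 offset=10
value=6 offset=13
value=2 offset=15
value=2748 offset=27
value=2 offset=32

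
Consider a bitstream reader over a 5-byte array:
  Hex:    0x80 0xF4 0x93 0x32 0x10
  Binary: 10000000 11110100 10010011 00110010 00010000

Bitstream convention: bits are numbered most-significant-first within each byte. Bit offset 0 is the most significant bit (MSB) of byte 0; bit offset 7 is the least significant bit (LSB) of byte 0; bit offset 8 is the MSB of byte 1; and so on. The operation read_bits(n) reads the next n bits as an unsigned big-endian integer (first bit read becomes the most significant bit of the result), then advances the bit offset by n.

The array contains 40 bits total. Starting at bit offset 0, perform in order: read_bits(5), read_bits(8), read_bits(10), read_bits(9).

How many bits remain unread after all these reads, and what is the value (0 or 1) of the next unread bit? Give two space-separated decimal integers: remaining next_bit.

Read 1: bits[0:5] width=5 -> value=16 (bin 10000); offset now 5 = byte 0 bit 5; 35 bits remain
Read 2: bits[5:13] width=8 -> value=30 (bin 00011110); offset now 13 = byte 1 bit 5; 27 bits remain
Read 3: bits[13:23] width=10 -> value=585 (bin 1001001001); offset now 23 = byte 2 bit 7; 17 bits remain
Read 4: bits[23:32] width=9 -> value=306 (bin 100110010); offset now 32 = byte 4 bit 0; 8 bits remain

Answer: 8 0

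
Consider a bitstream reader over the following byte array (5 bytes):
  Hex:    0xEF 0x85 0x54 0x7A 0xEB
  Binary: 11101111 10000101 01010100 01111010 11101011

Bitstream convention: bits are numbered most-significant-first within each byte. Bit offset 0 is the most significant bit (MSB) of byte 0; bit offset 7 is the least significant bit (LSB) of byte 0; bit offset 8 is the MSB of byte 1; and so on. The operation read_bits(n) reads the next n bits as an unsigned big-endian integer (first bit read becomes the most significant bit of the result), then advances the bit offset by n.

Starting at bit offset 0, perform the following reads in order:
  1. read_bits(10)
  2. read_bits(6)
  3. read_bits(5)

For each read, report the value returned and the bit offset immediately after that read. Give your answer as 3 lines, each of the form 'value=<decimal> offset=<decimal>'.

Read 1: bits[0:10] width=10 -> value=958 (bin 1110111110); offset now 10 = byte 1 bit 2; 30 bits remain
Read 2: bits[10:16] width=6 -> value=5 (bin 000101); offset now 16 = byte 2 bit 0; 24 bits remain
Read 3: bits[16:21] width=5 -> value=10 (bin 01010); offset now 21 = byte 2 bit 5; 19 bits remain

Answer: value=958 offset=10
value=5 offset=16
value=10 offset=21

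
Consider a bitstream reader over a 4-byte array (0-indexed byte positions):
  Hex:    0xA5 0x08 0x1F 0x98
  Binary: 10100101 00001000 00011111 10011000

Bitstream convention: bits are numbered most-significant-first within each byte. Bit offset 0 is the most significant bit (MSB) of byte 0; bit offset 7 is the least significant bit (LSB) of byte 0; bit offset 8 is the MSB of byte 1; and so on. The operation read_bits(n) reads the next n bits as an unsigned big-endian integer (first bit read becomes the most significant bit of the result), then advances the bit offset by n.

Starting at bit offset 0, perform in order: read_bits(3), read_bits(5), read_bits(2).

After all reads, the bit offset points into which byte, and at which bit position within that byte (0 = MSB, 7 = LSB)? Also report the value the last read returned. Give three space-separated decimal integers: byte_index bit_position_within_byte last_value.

Answer: 1 2 0

Derivation:
Read 1: bits[0:3] width=3 -> value=5 (bin 101); offset now 3 = byte 0 bit 3; 29 bits remain
Read 2: bits[3:8] width=5 -> value=5 (bin 00101); offset now 8 = byte 1 bit 0; 24 bits remain
Read 3: bits[8:10] width=2 -> value=0 (bin 00); offset now 10 = byte 1 bit 2; 22 bits remain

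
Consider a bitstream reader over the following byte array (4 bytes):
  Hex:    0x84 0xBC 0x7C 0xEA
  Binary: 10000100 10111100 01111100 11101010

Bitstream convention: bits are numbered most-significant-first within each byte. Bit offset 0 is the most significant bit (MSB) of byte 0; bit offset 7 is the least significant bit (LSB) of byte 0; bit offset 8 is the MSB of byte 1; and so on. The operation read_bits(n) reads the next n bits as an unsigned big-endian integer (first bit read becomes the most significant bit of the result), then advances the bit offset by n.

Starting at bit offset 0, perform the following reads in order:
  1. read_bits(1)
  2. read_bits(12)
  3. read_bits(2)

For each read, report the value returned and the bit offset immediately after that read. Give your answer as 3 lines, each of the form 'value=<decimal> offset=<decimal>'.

Read 1: bits[0:1] width=1 -> value=1 (bin 1); offset now 1 = byte 0 bit 1; 31 bits remain
Read 2: bits[1:13] width=12 -> value=151 (bin 000010010111); offset now 13 = byte 1 bit 5; 19 bits remain
Read 3: bits[13:15] width=2 -> value=2 (bin 10); offset now 15 = byte 1 bit 7; 17 bits remain

Answer: value=1 offset=1
value=151 offset=13
value=2 offset=15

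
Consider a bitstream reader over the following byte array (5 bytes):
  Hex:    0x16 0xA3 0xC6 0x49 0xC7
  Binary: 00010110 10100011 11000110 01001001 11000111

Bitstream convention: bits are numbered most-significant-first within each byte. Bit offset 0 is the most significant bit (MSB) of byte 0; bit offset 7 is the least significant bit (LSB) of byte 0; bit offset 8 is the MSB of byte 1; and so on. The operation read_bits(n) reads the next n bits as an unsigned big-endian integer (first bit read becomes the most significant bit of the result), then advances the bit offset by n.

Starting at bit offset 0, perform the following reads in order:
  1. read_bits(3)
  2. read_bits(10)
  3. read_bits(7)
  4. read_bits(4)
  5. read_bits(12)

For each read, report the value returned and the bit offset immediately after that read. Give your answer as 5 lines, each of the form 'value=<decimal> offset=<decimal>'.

Read 1: bits[0:3] width=3 -> value=0 (bin 000); offset now 3 = byte 0 bit 3; 37 bits remain
Read 2: bits[3:13] width=10 -> value=724 (bin 1011010100); offset now 13 = byte 1 bit 5; 27 bits remain
Read 3: bits[13:20] width=7 -> value=60 (bin 0111100); offset now 20 = byte 2 bit 4; 20 bits remain
Read 4: bits[20:24] width=4 -> value=6 (bin 0110); offset now 24 = byte 3 bit 0; 16 bits remain
Read 5: bits[24:36] width=12 -> value=1180 (bin 010010011100); offset now 36 = byte 4 bit 4; 4 bits remain

Answer: value=0 offset=3
value=724 offset=13
value=60 offset=20
value=6 offset=24
value=1180 offset=36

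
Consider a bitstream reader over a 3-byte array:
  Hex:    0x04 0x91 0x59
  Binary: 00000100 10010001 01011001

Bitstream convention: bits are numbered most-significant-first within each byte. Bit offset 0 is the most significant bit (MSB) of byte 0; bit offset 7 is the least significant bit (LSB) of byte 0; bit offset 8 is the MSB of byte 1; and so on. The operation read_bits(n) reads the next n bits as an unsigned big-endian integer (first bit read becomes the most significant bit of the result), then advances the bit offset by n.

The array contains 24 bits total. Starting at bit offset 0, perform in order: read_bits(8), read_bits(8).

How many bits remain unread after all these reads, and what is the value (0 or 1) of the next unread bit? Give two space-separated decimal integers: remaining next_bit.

Read 1: bits[0:8] width=8 -> value=4 (bin 00000100); offset now 8 = byte 1 bit 0; 16 bits remain
Read 2: bits[8:16] width=8 -> value=145 (bin 10010001); offset now 16 = byte 2 bit 0; 8 bits remain

Answer: 8 0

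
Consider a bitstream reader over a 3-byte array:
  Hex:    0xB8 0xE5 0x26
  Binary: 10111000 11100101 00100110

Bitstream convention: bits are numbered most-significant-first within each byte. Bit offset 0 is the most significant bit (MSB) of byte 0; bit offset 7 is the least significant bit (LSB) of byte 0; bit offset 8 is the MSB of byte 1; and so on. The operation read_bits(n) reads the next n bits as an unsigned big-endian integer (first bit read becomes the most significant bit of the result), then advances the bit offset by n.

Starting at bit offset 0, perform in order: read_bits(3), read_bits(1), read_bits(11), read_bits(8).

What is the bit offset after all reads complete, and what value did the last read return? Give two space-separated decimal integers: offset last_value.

Read 1: bits[0:3] width=3 -> value=5 (bin 101); offset now 3 = byte 0 bit 3; 21 bits remain
Read 2: bits[3:4] width=1 -> value=1 (bin 1); offset now 4 = byte 0 bit 4; 20 bits remain
Read 3: bits[4:15] width=11 -> value=1138 (bin 10001110010); offset now 15 = byte 1 bit 7; 9 bits remain
Read 4: bits[15:23] width=8 -> value=147 (bin 10010011); offset now 23 = byte 2 bit 7; 1 bits remain

Answer: 23 147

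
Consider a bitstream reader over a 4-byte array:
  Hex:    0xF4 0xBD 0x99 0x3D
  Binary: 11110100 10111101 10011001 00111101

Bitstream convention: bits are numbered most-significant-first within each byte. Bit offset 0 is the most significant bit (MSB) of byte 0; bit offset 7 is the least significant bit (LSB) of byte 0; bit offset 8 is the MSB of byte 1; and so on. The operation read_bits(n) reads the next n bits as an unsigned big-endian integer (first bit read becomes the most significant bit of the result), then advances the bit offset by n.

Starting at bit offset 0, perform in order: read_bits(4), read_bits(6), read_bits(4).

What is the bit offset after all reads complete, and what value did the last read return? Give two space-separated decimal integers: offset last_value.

Answer: 14 15

Derivation:
Read 1: bits[0:4] width=4 -> value=15 (bin 1111); offset now 4 = byte 0 bit 4; 28 bits remain
Read 2: bits[4:10] width=6 -> value=18 (bin 010010); offset now 10 = byte 1 bit 2; 22 bits remain
Read 3: bits[10:14] width=4 -> value=15 (bin 1111); offset now 14 = byte 1 bit 6; 18 bits remain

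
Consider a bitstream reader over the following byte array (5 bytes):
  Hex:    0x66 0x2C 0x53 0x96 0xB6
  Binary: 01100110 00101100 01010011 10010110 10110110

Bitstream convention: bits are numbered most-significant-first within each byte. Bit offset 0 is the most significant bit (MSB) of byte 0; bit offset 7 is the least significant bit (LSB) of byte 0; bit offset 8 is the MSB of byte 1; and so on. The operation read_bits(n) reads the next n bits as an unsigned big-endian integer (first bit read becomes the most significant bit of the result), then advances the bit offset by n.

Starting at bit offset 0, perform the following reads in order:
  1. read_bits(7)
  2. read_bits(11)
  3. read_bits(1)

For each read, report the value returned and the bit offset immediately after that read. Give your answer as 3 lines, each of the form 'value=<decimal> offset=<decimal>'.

Answer: value=51 offset=7
value=177 offset=18
value=0 offset=19

Derivation:
Read 1: bits[0:7] width=7 -> value=51 (bin 0110011); offset now 7 = byte 0 bit 7; 33 bits remain
Read 2: bits[7:18] width=11 -> value=177 (bin 00010110001); offset now 18 = byte 2 bit 2; 22 bits remain
Read 3: bits[18:19] width=1 -> value=0 (bin 0); offset now 19 = byte 2 bit 3; 21 bits remain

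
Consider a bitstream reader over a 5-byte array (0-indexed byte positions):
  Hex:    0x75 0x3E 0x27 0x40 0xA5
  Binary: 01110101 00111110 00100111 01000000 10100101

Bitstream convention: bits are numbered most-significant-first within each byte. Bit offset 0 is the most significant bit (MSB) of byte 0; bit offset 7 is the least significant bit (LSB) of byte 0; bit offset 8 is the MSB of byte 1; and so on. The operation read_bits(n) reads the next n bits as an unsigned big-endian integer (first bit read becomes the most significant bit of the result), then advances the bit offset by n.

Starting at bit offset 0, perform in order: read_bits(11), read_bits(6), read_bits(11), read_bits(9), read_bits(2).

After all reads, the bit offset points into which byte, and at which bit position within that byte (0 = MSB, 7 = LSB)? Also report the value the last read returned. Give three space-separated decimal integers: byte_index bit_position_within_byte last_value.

Read 1: bits[0:11] width=11 -> value=937 (bin 01110101001); offset now 11 = byte 1 bit 3; 29 bits remain
Read 2: bits[11:17] width=6 -> value=60 (bin 111100); offset now 17 = byte 2 bit 1; 23 bits remain
Read 3: bits[17:28] width=11 -> value=628 (bin 01001110100); offset now 28 = byte 3 bit 4; 12 bits remain
Read 4: bits[28:37] width=9 -> value=20 (bin 000010100); offset now 37 = byte 4 bit 5; 3 bits remain
Read 5: bits[37:39] width=2 -> value=2 (bin 10); offset now 39 = byte 4 bit 7; 1 bits remain

Answer: 4 7 2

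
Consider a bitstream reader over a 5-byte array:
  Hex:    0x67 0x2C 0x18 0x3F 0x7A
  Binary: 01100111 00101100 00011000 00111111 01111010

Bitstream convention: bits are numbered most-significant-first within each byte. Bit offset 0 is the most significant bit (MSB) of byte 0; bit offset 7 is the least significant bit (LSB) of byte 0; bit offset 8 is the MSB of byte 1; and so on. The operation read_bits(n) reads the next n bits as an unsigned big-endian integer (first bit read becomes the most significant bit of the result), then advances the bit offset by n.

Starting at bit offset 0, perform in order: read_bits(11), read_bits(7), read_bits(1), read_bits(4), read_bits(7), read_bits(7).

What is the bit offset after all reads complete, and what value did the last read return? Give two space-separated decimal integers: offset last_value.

Answer: 37 111

Derivation:
Read 1: bits[0:11] width=11 -> value=825 (bin 01100111001); offset now 11 = byte 1 bit 3; 29 bits remain
Read 2: bits[11:18] width=7 -> value=48 (bin 0110000); offset now 18 = byte 2 bit 2; 22 bits remain
Read 3: bits[18:19] width=1 -> value=0 (bin 0); offset now 19 = byte 2 bit 3; 21 bits remain
Read 4: bits[19:23] width=4 -> value=12 (bin 1100); offset now 23 = byte 2 bit 7; 17 bits remain
Read 5: bits[23:30] width=7 -> value=15 (bin 0001111); offset now 30 = byte 3 bit 6; 10 bits remain
Read 6: bits[30:37] width=7 -> value=111 (bin 1101111); offset now 37 = byte 4 bit 5; 3 bits remain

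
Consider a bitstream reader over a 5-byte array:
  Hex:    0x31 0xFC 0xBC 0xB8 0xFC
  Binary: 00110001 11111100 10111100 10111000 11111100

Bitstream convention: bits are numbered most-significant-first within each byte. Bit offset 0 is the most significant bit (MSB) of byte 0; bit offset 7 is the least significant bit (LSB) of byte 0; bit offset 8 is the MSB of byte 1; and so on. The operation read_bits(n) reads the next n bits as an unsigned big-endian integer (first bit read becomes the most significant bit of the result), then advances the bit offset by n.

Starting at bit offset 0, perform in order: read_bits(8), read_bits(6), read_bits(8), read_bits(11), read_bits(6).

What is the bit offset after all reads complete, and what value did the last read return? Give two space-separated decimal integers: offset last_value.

Read 1: bits[0:8] width=8 -> value=49 (bin 00110001); offset now 8 = byte 1 bit 0; 32 bits remain
Read 2: bits[8:14] width=6 -> value=63 (bin 111111); offset now 14 = byte 1 bit 6; 26 bits remain
Read 3: bits[14:22] width=8 -> value=47 (bin 00101111); offset now 22 = byte 2 bit 6; 18 bits remain
Read 4: bits[22:33] width=11 -> value=369 (bin 00101110001); offset now 33 = byte 4 bit 1; 7 bits remain
Read 5: bits[33:39] width=6 -> value=62 (bin 111110); offset now 39 = byte 4 bit 7; 1 bits remain

Answer: 39 62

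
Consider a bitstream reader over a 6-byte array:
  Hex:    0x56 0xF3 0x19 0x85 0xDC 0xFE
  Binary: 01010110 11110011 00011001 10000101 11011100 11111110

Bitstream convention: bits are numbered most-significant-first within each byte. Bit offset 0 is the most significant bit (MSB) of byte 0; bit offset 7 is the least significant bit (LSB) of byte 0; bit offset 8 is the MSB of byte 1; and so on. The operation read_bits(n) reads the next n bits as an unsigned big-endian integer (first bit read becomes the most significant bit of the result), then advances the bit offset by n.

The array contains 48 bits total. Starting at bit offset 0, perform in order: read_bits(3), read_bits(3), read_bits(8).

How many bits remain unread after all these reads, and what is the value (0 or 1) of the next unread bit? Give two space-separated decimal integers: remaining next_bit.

Answer: 34 1

Derivation:
Read 1: bits[0:3] width=3 -> value=2 (bin 010); offset now 3 = byte 0 bit 3; 45 bits remain
Read 2: bits[3:6] width=3 -> value=5 (bin 101); offset now 6 = byte 0 bit 6; 42 bits remain
Read 3: bits[6:14] width=8 -> value=188 (bin 10111100); offset now 14 = byte 1 bit 6; 34 bits remain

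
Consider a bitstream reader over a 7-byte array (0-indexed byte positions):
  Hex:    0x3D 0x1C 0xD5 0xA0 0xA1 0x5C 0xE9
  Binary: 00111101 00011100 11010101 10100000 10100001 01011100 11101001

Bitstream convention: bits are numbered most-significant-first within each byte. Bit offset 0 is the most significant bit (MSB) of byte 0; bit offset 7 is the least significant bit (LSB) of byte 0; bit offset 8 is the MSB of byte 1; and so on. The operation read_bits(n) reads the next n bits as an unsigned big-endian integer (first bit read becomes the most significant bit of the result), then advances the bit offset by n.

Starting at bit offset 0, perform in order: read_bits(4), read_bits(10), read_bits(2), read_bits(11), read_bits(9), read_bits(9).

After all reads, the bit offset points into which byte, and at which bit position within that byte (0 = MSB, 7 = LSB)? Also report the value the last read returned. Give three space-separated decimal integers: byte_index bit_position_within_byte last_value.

Answer: 5 5 43

Derivation:
Read 1: bits[0:4] width=4 -> value=3 (bin 0011); offset now 4 = byte 0 bit 4; 52 bits remain
Read 2: bits[4:14] width=10 -> value=839 (bin 1101000111); offset now 14 = byte 1 bit 6; 42 bits remain
Read 3: bits[14:16] width=2 -> value=0 (bin 00); offset now 16 = byte 2 bit 0; 40 bits remain
Read 4: bits[16:27] width=11 -> value=1709 (bin 11010101101); offset now 27 = byte 3 bit 3; 29 bits remain
Read 5: bits[27:36] width=9 -> value=10 (bin 000001010); offset now 36 = byte 4 bit 4; 20 bits remain
Read 6: bits[36:45] width=9 -> value=43 (bin 000101011); offset now 45 = byte 5 bit 5; 11 bits remain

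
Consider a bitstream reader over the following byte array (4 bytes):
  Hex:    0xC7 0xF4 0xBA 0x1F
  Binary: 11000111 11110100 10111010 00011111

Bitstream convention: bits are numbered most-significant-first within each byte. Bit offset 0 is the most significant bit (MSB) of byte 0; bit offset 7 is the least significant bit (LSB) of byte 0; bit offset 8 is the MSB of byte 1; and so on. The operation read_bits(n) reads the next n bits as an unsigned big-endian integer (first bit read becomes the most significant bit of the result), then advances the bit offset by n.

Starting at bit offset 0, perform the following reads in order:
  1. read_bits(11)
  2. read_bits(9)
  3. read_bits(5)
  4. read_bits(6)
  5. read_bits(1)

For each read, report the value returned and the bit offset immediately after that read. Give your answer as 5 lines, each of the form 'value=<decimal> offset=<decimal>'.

Answer: value=1599 offset=11
value=331 offset=20
value=20 offset=25
value=15 offset=31
value=1 offset=32

Derivation:
Read 1: bits[0:11] width=11 -> value=1599 (bin 11000111111); offset now 11 = byte 1 bit 3; 21 bits remain
Read 2: bits[11:20] width=9 -> value=331 (bin 101001011); offset now 20 = byte 2 bit 4; 12 bits remain
Read 3: bits[20:25] width=5 -> value=20 (bin 10100); offset now 25 = byte 3 bit 1; 7 bits remain
Read 4: bits[25:31] width=6 -> value=15 (bin 001111); offset now 31 = byte 3 bit 7; 1 bits remain
Read 5: bits[31:32] width=1 -> value=1 (bin 1); offset now 32 = byte 4 bit 0; 0 bits remain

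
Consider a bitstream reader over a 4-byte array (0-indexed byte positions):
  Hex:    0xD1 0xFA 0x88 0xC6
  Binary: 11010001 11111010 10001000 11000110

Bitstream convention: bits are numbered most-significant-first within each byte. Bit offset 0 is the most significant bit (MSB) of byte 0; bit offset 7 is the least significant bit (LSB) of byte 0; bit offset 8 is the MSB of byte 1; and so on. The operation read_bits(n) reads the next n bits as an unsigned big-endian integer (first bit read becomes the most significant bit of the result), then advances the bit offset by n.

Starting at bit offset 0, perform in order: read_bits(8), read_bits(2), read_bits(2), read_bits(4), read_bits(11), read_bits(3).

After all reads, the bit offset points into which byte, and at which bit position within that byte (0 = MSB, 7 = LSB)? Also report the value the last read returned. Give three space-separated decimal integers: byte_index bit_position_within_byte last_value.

Answer: 3 6 1

Derivation:
Read 1: bits[0:8] width=8 -> value=209 (bin 11010001); offset now 8 = byte 1 bit 0; 24 bits remain
Read 2: bits[8:10] width=2 -> value=3 (bin 11); offset now 10 = byte 1 bit 2; 22 bits remain
Read 3: bits[10:12] width=2 -> value=3 (bin 11); offset now 12 = byte 1 bit 4; 20 bits remain
Read 4: bits[12:16] width=4 -> value=10 (bin 1010); offset now 16 = byte 2 bit 0; 16 bits remain
Read 5: bits[16:27] width=11 -> value=1094 (bin 10001000110); offset now 27 = byte 3 bit 3; 5 bits remain
Read 6: bits[27:30] width=3 -> value=1 (bin 001); offset now 30 = byte 3 bit 6; 2 bits remain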